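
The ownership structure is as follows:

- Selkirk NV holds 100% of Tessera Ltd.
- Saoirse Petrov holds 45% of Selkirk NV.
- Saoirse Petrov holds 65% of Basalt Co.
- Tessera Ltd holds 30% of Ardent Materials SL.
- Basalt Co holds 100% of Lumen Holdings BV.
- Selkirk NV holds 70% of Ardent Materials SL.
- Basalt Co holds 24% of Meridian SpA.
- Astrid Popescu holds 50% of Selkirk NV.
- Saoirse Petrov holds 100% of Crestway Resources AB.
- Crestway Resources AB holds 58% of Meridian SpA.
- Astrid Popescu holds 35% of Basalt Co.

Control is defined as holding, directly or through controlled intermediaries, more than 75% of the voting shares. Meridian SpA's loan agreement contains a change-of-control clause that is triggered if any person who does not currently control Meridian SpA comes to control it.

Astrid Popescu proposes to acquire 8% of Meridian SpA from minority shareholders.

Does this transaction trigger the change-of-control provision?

The purchase changes only Astrid's holdings, so Astrid is the only person who could newly come to control Meridian.
Astrid's largest direct stake is 50% in Selkirk, which does not meet the threshold, so Astrid controls no company.
Neither Astrid nor any entity Astrid controls holds any voting interest in Meridian.
So before the transaction, Astrid does not control Meridian.
After the purchase, Astrid holds 8% of Meridian directly.
After the transaction, Astrid's side holds 8% of Meridian, not > 75%, so Astrid still does not control Meridian.
No new person acquires control, so the clause is not triggered.

No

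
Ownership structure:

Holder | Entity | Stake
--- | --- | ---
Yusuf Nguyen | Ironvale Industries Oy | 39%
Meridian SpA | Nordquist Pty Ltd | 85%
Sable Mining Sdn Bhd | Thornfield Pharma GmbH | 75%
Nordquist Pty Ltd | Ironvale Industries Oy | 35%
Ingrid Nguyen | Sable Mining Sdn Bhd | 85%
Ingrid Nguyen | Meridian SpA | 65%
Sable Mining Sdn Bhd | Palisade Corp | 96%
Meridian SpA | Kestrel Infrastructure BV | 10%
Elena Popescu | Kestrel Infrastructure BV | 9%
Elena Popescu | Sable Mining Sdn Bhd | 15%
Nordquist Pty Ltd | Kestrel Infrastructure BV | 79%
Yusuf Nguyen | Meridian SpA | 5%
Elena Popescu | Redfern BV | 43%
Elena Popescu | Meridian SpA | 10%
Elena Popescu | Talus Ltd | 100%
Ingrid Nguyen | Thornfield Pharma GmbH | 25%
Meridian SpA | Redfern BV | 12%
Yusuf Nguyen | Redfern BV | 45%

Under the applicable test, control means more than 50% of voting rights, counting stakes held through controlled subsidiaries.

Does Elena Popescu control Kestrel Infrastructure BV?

No

Elena holds 100% of Talus, so Elena controls Talus.
In Kestrel, Elena's side holds only 9%, not > 50%.
So Elena does not control Kestrel.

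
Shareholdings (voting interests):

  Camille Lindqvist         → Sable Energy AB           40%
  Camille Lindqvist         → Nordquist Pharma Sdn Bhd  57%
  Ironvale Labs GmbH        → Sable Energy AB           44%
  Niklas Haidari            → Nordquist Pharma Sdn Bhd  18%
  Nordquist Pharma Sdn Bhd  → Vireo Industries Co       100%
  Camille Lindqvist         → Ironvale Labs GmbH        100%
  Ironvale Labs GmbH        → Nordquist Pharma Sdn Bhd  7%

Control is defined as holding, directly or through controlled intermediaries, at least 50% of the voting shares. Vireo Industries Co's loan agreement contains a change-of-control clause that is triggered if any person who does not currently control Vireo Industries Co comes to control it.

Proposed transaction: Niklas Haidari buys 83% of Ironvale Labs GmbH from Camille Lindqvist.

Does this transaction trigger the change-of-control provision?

No

The purchase adds only to Niklas's holdings (Camille's stake shrinks), so Niklas is the only person who could newly come to control Vireo.
Niklas's largest direct stake is 18% in Nordquist, which does not meet the threshold, so Niklas controls no company.
Neither Niklas nor any entity Niklas controls holds any voting interest in Vireo.
So before the transaction, Niklas does not control Vireo.
After the purchase, Niklas holds 83% of Ironvale directly, and Camille's stake falls to 17%.
Niklas holds 83% of Ironvale, so Niklas controls Ironvale.
After the transaction, neither Niklas nor any entity Niklas controls holds a voting interest in Vireo, so Niklas still does not control it.
No new person acquires control, so the clause is not triggered.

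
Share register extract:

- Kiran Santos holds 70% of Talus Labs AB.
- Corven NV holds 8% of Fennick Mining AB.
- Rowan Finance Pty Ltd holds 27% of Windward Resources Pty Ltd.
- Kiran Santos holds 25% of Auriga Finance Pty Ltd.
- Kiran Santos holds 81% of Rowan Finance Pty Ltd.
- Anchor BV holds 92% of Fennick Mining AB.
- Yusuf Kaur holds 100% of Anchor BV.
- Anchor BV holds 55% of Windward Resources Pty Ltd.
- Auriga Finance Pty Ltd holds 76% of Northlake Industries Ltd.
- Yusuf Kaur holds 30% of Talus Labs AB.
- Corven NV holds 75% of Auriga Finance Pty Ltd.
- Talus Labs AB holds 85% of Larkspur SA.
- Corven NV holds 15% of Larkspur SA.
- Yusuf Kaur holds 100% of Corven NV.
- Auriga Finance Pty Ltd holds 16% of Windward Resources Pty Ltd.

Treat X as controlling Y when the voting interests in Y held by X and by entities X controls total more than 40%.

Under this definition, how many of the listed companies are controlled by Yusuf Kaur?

Yusuf holds 100% of Corven, so Yusuf controls Corven.
Yusuf holds 100% of Anchor, so Yusuf controls Anchor.
Anchor and Corven together hold 92% + 8% = 100% of Fennick, so Yusuf controls Fennick.
Corven holds 75% of Auriga, so Yusuf controls Auriga.
Anchor and Auriga together hold 55% + 16% = 71% of Windward, so Yusuf controls Windward.
Auriga holds 76% of Northlake, so Yusuf controls Northlake.
No other company's threshold is met.
Yusuf controls 6 companies.

6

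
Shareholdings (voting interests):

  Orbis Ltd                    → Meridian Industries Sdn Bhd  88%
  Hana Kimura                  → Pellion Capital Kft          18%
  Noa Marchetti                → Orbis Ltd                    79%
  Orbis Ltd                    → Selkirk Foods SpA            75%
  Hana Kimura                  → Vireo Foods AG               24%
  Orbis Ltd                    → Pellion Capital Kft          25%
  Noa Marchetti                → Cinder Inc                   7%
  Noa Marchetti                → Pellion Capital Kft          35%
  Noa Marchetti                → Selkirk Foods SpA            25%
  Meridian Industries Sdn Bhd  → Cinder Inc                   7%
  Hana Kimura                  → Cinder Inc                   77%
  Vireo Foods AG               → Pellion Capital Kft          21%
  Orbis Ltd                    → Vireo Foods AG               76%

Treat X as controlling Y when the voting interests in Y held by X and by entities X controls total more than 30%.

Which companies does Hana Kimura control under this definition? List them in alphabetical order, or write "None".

Cinder Inc

Hana holds 77% of Cinder, so Hana controls Cinder.
No other company's threshold is met.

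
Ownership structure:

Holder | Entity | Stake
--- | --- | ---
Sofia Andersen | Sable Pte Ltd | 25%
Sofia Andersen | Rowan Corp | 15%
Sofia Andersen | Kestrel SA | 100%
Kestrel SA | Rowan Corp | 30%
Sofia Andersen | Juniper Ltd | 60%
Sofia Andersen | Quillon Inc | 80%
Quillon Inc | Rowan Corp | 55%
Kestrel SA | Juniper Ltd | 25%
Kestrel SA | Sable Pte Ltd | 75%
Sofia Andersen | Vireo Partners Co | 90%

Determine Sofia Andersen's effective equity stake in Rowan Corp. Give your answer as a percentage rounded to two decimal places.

Sofia reaches Rowan along 3 paths.
Direct stake: 15% = 15%.
Via Kestrel: 100% × 30% = 30%.
Via Quillon: 80% × 55% = 44%.
Total: 15% + 30% + 44% = 89%.
Rounded: 89.00%.

89.00%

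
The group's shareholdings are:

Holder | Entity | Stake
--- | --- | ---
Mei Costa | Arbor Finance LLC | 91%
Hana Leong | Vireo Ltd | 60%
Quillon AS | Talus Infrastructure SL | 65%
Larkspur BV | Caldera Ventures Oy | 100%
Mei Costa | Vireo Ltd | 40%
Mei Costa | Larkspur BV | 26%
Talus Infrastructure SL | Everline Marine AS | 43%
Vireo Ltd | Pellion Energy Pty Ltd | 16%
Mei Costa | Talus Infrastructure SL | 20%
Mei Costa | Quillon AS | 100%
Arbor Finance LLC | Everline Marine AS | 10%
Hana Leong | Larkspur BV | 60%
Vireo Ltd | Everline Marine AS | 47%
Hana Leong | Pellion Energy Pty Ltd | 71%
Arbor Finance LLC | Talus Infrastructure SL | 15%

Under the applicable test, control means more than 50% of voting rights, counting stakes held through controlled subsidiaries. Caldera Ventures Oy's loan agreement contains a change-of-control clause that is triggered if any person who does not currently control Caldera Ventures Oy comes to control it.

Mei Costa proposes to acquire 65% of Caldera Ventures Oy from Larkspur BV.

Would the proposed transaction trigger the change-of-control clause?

The purchase adds only to Mei's holdings (Larkspur's stake shrinks), so Mei is the only person who could newly come to control Caldera.
Mei holds 100% of Quillon, so Mei controls Quillon.
Mei holds 91% of Arbor, so Mei controls Arbor.
Arbor and Quillon and Mei together hold 15% + 65% + 20% = 100% of Talus, so Mei controls Talus.
Arbor and Talus together hold 10% + 43% = 53% of Everline, so Mei controls Everline.
Neither Mei nor any entity Mei controls holds any voting interest in Caldera.
So before the transaction, Mei does not control Caldera.
After the purchase, Mei holds 65% of Caldera directly, and Larkspur's stake falls to 35%.
Mei holds 65% of Caldera, so Mei controls Caldera.
Mei did not control Caldera before and does after, so the clause is triggered.

Yes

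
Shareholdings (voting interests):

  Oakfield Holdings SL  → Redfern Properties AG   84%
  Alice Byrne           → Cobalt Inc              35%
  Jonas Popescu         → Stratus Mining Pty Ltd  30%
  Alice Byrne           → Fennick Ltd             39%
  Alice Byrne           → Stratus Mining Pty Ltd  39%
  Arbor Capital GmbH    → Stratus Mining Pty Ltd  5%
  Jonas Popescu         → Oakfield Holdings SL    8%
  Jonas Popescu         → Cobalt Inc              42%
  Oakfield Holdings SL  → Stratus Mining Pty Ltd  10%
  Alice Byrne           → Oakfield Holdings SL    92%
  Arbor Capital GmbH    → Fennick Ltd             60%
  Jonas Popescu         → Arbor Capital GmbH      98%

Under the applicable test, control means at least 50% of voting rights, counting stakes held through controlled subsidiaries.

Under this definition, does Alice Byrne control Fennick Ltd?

Alice holds 92% of Oakfield, so Alice controls Oakfield.
Oakfield holds 84% of Redfern, so Alice controls Redfern.
In Fennick, Alice's side holds only 39%, not ≥ 50%.
So Alice does not control Fennick.

No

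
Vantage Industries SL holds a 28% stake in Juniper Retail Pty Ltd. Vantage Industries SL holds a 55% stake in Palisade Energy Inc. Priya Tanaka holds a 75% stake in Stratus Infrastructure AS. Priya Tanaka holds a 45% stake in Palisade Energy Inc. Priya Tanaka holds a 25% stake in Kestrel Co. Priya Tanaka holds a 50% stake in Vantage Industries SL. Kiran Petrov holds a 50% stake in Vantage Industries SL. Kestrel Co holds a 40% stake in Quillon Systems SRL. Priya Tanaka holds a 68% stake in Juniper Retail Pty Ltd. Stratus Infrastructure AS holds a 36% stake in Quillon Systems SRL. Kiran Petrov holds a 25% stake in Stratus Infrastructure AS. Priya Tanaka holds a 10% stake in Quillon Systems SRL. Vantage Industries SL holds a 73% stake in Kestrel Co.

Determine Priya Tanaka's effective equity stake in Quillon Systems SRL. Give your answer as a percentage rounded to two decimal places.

Priya reaches Quillon along 4 paths.
Via Vantage → Kestrel: 50% × 73% × 40% = 14.6%.
Via Kestrel: 25% × 40% = 10%.
Direct stake: 10% = 10%.
Via Stratus: 75% × 36% = 27%.
Total: 14.6% + 10% + 10% + 27% = 61.6%.
Rounded: 61.60%.

61.60%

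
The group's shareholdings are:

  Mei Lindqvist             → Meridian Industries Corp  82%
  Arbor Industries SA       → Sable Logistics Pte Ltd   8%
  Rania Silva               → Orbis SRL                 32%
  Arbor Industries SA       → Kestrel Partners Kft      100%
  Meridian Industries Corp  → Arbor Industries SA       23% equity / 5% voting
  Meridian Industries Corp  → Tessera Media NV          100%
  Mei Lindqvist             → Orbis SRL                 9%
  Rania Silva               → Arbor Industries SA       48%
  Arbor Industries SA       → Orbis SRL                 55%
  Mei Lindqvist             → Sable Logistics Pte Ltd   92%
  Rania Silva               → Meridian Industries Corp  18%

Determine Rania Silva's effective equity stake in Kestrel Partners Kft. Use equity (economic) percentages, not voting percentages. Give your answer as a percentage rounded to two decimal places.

Rania reaches Kestrel along 2 paths.
Via Arbor: 48% × 100% = 48%.
Via Meridian → Arbor: 18% × 23% × 100% = 4.14%.
Total: 48% + 4.14% = 52.14%.

52.14%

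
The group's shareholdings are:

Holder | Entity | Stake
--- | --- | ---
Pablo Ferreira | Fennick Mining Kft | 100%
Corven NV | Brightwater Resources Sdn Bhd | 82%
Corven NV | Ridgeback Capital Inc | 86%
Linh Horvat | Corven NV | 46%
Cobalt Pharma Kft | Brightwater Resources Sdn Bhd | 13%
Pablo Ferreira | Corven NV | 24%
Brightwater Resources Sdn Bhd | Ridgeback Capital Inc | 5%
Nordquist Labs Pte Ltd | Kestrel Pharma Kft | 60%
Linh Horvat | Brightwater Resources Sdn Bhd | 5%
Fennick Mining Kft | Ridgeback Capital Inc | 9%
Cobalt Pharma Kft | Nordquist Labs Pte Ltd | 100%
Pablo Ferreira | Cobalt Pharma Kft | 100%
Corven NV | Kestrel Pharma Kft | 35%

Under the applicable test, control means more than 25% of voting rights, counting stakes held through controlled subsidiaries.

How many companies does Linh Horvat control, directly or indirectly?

Linh holds 46% of Corven, so Linh controls Corven.
Corven holds 35% of Kestrel, so Linh controls Kestrel.
Linh and Corven together hold 5% + 82% = 87% of Brightwater, so Linh controls Brightwater.
Corven and Brightwater together hold 86% + 5% = 91% of Ridgeback, so Linh controls Ridgeback.
No other company's threshold is met.
Linh controls 4 companies.

4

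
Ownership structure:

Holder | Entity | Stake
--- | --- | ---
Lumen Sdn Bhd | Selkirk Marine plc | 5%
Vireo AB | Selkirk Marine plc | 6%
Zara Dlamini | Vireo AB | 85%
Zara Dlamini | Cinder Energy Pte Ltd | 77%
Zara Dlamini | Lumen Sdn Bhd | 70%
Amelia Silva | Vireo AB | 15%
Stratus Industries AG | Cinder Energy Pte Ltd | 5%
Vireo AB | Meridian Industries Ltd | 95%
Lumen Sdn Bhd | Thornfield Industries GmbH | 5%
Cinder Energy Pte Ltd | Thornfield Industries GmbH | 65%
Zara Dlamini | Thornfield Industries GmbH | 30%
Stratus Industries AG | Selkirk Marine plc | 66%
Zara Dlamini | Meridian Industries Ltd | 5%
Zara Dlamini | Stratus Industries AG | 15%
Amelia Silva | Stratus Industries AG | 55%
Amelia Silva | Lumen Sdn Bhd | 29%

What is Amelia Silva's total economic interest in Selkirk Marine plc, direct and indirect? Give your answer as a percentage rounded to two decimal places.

Amelia reaches Selkirk along 3 paths.
Via Stratus: 55% × 66% = 36.3%.
Via Lumen: 29% × 5% = 1.45%.
Via Vireo: 15% × 6% = 0.9%.
Total: 36.3% + 1.45% + 0.9% = 38.65%.

38.65%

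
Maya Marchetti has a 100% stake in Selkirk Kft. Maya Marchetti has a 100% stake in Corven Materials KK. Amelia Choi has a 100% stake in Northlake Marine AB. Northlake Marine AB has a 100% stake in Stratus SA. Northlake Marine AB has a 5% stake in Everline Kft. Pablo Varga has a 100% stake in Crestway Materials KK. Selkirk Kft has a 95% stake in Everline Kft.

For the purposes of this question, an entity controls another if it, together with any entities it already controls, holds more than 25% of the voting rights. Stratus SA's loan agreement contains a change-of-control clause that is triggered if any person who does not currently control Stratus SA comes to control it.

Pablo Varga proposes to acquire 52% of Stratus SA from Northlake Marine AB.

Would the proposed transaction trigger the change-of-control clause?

Yes

The purchase adds only to Pablo's holdings (Northlake's stake shrinks), so Pablo is the only person who could newly come to control Stratus.
Pablo holds 100% of Crestway, so Pablo controls Crestway.
Neither Pablo nor any entity Pablo controls holds any voting interest in Stratus.
So before the transaction, Pablo does not control Stratus.
After the purchase, Pablo holds 52% of Stratus directly, and Northlake's stake falls to 48%.
Pablo holds 52% of Stratus, so Pablo controls Stratus.
Pablo did not control Stratus before and does after, so the clause is triggered.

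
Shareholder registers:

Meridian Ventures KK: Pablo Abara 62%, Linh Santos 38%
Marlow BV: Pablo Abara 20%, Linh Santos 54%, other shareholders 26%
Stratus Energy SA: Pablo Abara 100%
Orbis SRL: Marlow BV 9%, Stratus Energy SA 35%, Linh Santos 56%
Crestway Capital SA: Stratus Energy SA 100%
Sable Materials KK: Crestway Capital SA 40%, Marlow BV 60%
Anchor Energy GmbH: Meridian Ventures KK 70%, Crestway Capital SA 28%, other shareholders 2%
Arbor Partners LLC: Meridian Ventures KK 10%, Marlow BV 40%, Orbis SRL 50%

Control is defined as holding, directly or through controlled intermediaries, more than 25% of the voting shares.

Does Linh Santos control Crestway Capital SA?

Linh holds 38% of Meridian, so Linh controls Meridian.
Linh holds 54% of Marlow, so Linh controls Marlow.
Marlow and Linh together hold 9% + 56% = 65% of Orbis, so Linh controls Orbis.
Marlow holds 60% of Sable, so Linh controls Sable.
Meridian holds 70% of Anchor, so Linh controls Anchor.
Meridian and Marlow and Orbis together hold 10% + 40% + 50% = 100% of Arbor, so Linh controls Arbor.
Neither Linh nor any entity Linh controls holds any voting interest in Crestway.
So Linh does not control Crestway.

No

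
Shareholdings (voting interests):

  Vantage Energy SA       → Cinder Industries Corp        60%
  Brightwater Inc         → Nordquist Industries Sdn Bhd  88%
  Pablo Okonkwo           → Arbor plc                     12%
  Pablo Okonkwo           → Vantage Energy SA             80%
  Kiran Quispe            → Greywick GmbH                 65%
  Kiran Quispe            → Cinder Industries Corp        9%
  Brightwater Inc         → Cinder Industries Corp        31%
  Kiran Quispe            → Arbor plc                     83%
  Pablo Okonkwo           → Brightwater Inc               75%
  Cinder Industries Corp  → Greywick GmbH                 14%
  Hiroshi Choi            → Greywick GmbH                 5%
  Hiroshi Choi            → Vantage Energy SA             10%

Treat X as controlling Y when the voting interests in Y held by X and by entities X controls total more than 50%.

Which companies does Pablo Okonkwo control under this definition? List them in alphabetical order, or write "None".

Brightwater Inc, Cinder Industries Corp, Nordquist Industries Sdn Bhd, Vantage Energy SA

Pablo holds 75% of Brightwater, so Pablo controls Brightwater.
Pablo holds 80% of Vantage, so Pablo controls Vantage.
Brightwater and Vantage together hold 31% + 60% = 91% of Cinder, so Pablo controls Cinder.
Brightwater holds 88% of Nordquist, so Pablo controls Nordquist.
No other company's threshold is met.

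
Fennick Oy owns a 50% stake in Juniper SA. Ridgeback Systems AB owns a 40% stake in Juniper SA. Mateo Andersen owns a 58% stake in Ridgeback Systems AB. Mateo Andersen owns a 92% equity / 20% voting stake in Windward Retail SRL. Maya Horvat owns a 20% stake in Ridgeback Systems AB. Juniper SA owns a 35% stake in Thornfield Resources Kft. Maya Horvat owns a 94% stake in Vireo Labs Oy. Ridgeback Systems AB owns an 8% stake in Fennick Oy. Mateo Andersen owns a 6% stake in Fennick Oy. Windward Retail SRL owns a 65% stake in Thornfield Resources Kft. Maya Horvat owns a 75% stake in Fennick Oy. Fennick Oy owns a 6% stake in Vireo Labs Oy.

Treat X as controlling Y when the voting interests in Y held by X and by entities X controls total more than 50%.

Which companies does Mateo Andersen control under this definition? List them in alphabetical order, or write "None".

Mateo holds 58% of Ridgeback, so Mateo controls Ridgeback.
No other company's threshold is met.

Ridgeback Systems AB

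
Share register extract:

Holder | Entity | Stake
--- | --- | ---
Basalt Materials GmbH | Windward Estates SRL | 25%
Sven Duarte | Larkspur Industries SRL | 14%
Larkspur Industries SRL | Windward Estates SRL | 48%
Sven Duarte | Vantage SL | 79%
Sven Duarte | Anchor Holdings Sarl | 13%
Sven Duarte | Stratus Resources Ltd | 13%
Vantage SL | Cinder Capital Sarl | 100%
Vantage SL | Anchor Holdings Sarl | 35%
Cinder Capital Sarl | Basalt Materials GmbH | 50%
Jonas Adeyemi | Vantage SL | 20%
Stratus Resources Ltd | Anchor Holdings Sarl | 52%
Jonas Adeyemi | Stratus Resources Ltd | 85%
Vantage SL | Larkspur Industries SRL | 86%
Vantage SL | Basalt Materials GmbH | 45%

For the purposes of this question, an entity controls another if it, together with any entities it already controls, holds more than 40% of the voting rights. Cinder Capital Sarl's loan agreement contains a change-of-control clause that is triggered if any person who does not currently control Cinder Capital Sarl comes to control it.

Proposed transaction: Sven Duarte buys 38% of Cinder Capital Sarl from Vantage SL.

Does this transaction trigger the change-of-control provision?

The purchase adds only to Sven's holdings (Vantage's stake shrinks), so Sven is the only person who could newly come to control Cinder.
Sven holds 79% of Vantage, so Sven controls Vantage.
Vantage holds 100% of Cinder, so Sven controls Cinder.
So Sven already controls Cinder before the transaction.
After the purchase, Sven holds 38% of Cinder directly, and Vantage's stake falls to 62%.
Sven controlled Cinder already, so this is not a new person acquiring control; every other person's position is unchanged or reduced.
No new person acquires control, so the clause is not triggered.

No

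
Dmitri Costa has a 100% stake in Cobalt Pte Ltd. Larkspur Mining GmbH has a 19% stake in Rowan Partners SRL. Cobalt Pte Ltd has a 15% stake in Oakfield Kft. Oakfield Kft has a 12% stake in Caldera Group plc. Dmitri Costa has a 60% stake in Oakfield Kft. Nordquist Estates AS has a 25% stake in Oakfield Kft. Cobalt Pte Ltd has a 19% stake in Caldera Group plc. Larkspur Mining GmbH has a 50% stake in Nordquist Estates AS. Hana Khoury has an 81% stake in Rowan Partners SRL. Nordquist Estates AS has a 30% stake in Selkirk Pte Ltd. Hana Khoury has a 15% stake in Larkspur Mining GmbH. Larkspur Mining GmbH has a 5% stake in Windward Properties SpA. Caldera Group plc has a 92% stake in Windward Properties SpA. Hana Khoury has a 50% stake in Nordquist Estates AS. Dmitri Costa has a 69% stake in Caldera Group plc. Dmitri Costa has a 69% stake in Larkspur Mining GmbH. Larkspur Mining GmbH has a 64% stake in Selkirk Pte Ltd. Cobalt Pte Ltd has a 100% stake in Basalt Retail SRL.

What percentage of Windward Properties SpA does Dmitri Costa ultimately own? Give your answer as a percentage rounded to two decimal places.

Dmitri reaches Windward along 6 paths.
Via Larkspur: 69% × 5% = 3.45%.
Via Oakfield → Caldera: 60% × 12% × 92% = 6.624%.
Via Cobalt → Oakfield → Caldera: 100% × 15% × 12% × 92% = 1.656%.
Via Larkspur → Nordquist → Oakfield → Caldera: 69% × 50% × 25% × 12% × 92% = 0.9522%.
Via Caldera: 69% × 92% = 63.48%.
Via Cobalt → Caldera: 100% × 19% × 92% = 17.48%.
Total: 3.45% + 6.624% + 1.656% + 0.9522% + 63.48% + 17.48% = 93.6422%.
Rounded: 93.64%.

93.64%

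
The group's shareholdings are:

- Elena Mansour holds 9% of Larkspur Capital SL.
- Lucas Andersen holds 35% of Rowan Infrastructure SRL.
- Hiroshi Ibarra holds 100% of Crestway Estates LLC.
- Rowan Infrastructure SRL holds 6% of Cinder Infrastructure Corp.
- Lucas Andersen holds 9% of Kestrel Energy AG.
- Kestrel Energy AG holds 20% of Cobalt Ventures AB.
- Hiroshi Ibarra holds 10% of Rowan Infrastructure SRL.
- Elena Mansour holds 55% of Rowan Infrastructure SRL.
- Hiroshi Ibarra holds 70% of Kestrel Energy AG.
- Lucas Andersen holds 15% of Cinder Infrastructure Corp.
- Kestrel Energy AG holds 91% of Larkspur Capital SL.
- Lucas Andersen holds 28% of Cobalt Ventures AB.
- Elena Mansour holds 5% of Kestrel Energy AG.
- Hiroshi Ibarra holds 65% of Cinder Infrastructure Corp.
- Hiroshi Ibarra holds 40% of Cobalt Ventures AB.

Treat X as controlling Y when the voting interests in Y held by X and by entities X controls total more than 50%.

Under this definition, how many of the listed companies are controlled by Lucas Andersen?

0

Lucas's largest direct stake is 35% in Rowan, which does not meet the threshold.
Lucas controls 0 companies.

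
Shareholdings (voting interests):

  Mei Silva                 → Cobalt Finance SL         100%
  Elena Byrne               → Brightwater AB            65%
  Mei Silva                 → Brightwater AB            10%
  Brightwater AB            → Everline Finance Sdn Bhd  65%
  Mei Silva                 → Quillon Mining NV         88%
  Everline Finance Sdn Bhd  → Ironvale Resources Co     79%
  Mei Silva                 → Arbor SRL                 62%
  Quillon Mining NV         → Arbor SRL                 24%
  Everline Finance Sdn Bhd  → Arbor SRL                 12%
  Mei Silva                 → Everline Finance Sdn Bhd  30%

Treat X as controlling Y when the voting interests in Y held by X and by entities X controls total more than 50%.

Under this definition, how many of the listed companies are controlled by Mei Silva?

3

Mei holds 88% of Quillon, so Mei controls Quillon.
Mei holds 100% of Cobalt, so Mei controls Cobalt.
Mei and Quillon together hold 62% + 24% = 86% of Arbor, so Mei controls Arbor.
No other company's threshold is met.
Mei controls 3 companies.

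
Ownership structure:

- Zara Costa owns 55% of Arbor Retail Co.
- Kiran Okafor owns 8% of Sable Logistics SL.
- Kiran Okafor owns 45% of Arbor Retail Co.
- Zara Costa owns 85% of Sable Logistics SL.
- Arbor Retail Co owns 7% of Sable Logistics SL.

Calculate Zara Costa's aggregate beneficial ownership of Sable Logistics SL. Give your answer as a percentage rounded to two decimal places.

88.85%

Zara reaches Sable along 2 paths.
Direct stake: 85% = 85%.
Via Arbor: 55% × 7% = 3.85%.
Total: 85% + 3.85% = 88.85%.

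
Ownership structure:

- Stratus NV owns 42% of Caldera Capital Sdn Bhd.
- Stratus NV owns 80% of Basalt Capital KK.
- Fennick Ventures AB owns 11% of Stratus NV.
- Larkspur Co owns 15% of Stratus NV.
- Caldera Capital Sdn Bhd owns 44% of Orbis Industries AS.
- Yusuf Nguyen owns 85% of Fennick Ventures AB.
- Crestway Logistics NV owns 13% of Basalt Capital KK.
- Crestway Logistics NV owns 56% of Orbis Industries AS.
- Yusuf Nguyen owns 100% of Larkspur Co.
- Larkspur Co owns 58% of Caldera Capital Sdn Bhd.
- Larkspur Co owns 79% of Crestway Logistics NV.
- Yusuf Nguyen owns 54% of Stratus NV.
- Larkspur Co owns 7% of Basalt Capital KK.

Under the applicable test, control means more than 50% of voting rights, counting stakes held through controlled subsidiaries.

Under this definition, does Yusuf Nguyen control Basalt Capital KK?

Yes

Yusuf holds 100% of Larkspur, so Yusuf controls Larkspur.
Larkspur holds 79% of Crestway, so Yusuf controls Crestway.
Yusuf holds 85% of Fennick, so Yusuf controls Fennick.
Larkspur and Yusuf and Fennick together hold 15% + 54% + 11% = 80% of Stratus, so Yusuf controls Stratus.
Crestway and Stratus and Larkspur together hold 13% + 80% + 7% = 100% of Basalt, so Yusuf controls Basalt.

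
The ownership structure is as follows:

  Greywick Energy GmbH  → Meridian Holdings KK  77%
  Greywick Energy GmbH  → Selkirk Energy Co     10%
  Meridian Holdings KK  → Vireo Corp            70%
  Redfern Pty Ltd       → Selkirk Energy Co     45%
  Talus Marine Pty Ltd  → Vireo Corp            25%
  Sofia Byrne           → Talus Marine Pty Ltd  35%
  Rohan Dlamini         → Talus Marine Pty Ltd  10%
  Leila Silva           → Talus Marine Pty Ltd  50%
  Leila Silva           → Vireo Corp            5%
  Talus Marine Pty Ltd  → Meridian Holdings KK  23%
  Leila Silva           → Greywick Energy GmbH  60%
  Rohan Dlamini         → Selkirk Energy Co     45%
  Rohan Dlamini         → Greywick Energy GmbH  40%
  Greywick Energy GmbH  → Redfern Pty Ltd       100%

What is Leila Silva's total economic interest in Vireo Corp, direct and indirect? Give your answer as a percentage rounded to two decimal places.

57.89%

Leila reaches Vireo along 4 paths.
Via Greywick → Meridian: 60% × 77% × 70% = 32.34%.
Via Talus → Meridian: 50% × 23% × 70% = 8.05%.
Via Talus: 50% × 25% = 12.5%.
Direct stake: 5% = 5%.
Total: 32.34% + 8.05% + 12.5% + 5% = 57.89%.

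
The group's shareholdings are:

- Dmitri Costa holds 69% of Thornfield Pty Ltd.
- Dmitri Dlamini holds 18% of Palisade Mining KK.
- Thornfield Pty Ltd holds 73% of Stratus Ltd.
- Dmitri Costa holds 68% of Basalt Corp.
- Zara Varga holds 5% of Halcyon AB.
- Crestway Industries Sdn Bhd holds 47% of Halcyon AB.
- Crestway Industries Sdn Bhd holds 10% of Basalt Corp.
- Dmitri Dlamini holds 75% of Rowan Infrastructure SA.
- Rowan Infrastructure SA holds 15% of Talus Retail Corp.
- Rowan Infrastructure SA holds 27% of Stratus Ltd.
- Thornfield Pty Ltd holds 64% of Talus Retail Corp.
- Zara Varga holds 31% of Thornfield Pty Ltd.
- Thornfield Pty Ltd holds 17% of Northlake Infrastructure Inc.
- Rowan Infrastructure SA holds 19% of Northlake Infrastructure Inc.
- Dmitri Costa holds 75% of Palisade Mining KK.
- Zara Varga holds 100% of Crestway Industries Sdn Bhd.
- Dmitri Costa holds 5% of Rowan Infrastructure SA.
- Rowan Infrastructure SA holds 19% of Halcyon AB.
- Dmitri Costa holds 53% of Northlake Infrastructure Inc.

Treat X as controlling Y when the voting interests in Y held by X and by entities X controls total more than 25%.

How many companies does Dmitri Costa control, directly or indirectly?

Dmitri Costa holds 69% of Thornfield, so Dmitri Costa controls Thornfield.
Dmitri Costa holds 68% of Basalt, so Dmitri Costa controls Basalt.
Dmitri Costa holds 75% of Palisade, so Dmitri Costa controls Palisade.
Thornfield and Dmitri Costa together hold 17% + 53% = 70% of Northlake, so Dmitri Costa controls Northlake.
Thornfield holds 73% of Stratus, so Dmitri Costa controls Stratus.
Thornfield holds 64% of Talus, so Dmitri Costa controls Talus.
No other company's threshold is met.
Dmitri Costa controls 6 companies.

6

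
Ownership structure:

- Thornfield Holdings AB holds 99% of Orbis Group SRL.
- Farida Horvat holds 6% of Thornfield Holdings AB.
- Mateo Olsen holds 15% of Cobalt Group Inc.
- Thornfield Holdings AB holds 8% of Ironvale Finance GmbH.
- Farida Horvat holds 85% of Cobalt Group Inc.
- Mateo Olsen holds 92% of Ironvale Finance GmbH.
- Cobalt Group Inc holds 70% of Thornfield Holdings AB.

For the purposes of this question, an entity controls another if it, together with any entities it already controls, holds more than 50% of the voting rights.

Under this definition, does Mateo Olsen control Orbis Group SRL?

No

Mateo holds 92% of Ironvale, so Mateo controls Ironvale.
Neither Mateo nor any entity Mateo controls holds any voting interest in Orbis.
So Mateo does not control Orbis.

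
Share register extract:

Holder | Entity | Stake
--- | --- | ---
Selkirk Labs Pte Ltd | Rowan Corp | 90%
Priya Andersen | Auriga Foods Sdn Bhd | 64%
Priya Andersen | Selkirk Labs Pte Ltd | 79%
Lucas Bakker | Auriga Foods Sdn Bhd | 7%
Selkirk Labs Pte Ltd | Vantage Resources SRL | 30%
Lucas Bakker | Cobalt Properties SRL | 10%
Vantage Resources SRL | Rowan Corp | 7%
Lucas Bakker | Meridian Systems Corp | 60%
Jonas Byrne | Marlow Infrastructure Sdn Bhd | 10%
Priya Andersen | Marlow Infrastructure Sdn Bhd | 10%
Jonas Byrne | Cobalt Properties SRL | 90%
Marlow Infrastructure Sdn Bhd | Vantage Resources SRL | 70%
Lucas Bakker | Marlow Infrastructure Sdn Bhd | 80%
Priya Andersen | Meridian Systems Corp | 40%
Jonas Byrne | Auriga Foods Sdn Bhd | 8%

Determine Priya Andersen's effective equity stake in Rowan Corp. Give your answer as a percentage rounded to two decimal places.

Priya reaches Rowan along 3 paths.
Via Selkirk: 79% × 90% = 71.1%.
Via Marlow → Vantage: 10% × 70% × 7% = 0.49%.
Via Selkirk → Vantage: 79% × 30% × 7% = 1.659%.
Total: 71.1% + 0.49% + 1.659% = 73.249%.
Rounded: 73.25%.

73.25%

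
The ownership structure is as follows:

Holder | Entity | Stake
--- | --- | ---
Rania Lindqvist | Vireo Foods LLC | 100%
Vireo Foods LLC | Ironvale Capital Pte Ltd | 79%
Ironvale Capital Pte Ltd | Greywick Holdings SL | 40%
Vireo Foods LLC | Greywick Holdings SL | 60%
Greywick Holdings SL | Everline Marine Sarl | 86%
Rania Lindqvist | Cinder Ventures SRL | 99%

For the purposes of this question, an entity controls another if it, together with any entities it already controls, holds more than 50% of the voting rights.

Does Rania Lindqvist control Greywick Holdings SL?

Rania holds 100% of Vireo, so Rania controls Vireo.
Vireo holds 79% of Ironvale, so Rania controls Ironvale.
Ironvale and Vireo together hold 40% + 60% = 100% of Greywick, so Rania controls Greywick.

Yes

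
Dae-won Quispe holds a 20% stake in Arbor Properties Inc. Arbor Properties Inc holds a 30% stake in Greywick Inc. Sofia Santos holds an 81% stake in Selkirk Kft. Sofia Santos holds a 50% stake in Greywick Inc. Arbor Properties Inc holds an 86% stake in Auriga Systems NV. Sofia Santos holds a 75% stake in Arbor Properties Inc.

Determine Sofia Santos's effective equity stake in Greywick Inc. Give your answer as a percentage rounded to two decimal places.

Sofia reaches Greywick along 2 paths.
Via Arbor: 75% × 30% = 22.5%.
Direct stake: 50% = 50%.
Total: 22.5% + 50% = 72.5%.
Rounded: 72.50%.

72.50%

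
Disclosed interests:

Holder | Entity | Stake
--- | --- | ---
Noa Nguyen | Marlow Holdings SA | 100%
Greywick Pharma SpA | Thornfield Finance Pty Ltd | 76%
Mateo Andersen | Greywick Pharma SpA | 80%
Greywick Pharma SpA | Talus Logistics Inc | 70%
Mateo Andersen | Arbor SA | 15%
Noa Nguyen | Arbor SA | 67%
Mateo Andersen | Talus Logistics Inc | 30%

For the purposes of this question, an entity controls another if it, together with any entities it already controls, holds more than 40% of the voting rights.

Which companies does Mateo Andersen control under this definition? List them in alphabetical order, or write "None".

Greywick Pharma SpA, Talus Logistics Inc, Thornfield Finance Pty Ltd

Mateo holds 80% of Greywick, so Mateo controls Greywick.
Greywick holds 76% of Thornfield, so Mateo controls Thornfield.
Mateo and Greywick together hold 30% + 70% = 100% of Talus, so Mateo controls Talus.
No other company's threshold is met.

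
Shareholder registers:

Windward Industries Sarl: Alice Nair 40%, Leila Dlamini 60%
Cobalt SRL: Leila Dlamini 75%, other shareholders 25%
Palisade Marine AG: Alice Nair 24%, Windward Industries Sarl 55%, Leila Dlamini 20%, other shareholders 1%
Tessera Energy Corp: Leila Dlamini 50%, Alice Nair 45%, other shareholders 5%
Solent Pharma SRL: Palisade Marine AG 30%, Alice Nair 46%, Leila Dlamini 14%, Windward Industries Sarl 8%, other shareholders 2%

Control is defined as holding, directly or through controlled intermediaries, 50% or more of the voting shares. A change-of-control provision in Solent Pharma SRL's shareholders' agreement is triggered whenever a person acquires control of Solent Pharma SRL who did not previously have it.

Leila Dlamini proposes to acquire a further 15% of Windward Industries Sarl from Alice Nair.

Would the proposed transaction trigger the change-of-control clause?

No

The purchase adds only to Leila's holdings (Alice's stake shrinks), so Leila is the only person who could newly come to control Solent.
Leila holds 60% of Windward, so Leila controls Windward.
Windward and Leila together hold 55% + 20% = 75% of Palisade, so Leila controls Palisade.
Palisade and Leila and Windward together hold 30% + 14% + 8% = 52% of Solent, so Leila controls Solent.
So Leila already controls Solent before the transaction.
After the purchase, Leila's direct stake in Windward rises to 60% + 15% = 75%, and Alice's stake falls to 25%.
Leila controlled Solent already, so this is not a new person acquiring control; every other person's position is unchanged or reduced.
No new person acquires control, so the clause is not triggered.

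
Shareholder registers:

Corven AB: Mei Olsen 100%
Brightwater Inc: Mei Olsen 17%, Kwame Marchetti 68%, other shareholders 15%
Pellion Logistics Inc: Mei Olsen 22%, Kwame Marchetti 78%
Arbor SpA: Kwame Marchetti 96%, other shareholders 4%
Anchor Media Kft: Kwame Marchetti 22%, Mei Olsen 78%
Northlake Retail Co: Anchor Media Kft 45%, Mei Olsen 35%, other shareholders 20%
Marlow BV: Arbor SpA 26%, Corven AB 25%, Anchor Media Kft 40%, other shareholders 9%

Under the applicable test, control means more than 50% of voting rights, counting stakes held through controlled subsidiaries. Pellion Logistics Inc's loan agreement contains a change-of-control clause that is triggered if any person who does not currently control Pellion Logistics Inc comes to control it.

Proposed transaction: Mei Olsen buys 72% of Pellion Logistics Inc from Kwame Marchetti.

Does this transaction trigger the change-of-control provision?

The purchase adds only to Mei's holdings (Kwame's stake shrinks), so Mei is the only person who could newly come to control Pellion.
Mei holds 100% of Corven, so Mei controls Corven.
Mei holds 78% of Anchor, so Mei controls Anchor.
Anchor and Mei together hold 45% + 35% = 80% of Northlake, so Mei controls Northlake.
Corven and Anchor together hold 25% + 40% = 65% of Marlow, so Mei controls Marlow.
In Pellion, Mei's side holds only 22%, not > 50%.
So before the transaction, Mei does not control Pellion.
After the purchase, Mei's direct stake in Pellion rises to 22% + 72% = 94%, and Kwame's stake falls to 6%.
Mei holds 94% of Pellion, so Mei controls Pellion.
Mei did not control Pellion before and does after, so the clause is triggered.

Yes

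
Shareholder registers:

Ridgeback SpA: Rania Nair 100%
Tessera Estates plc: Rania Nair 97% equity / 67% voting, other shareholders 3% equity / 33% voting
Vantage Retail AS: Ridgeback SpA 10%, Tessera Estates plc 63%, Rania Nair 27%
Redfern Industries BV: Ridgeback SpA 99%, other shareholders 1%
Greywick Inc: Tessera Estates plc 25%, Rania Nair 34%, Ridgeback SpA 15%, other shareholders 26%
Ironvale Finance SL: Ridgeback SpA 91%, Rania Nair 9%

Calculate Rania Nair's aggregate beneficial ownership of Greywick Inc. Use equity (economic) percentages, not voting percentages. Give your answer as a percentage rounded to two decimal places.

Rania reaches Greywick along 3 paths.
Via Tessera: 97% × 25% = 24.25%.
Direct stake: 34% = 34%.
Via Ridgeback: 100% × 15% = 15%.
Total: 24.25% + 34% + 15% = 73.25%.

73.25%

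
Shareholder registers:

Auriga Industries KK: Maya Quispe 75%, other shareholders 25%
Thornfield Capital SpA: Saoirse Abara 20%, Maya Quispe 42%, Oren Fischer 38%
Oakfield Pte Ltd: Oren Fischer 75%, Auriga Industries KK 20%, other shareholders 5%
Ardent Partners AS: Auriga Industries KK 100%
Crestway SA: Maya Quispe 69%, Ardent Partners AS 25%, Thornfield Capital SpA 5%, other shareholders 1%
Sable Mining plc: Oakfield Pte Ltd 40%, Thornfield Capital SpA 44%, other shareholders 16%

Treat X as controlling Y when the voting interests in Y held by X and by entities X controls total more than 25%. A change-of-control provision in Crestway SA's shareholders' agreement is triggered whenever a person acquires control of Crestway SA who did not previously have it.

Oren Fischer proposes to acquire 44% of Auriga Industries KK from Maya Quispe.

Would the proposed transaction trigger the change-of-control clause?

Yes

The purchase adds only to Oren's holdings (Maya's stake shrinks), so Oren is the only person who could newly come to control Crestway.
Oren holds 38% of Thornfield, so Oren controls Thornfield.
Oren holds 75% of Oakfield, so Oren controls Oakfield.
Oakfield and Thornfield together hold 40% + 44% = 84% of Sable, so Oren controls Sable.
In Crestway, Oren's side holds only 5%, not > 25%.
So before the transaction, Oren does not control Crestway.
After the purchase, Oren holds 44% of Auriga directly, and Maya's stake falls to 31%.
Oren holds 44% of Auriga, so Oren controls Auriga.
Auriga holds 100% of Ardent, so Oren controls Ardent.
Ardent and Thornfield together hold 25% + 5% = 30% of Crestway, so Oren controls Crestway.
Oren did not control Crestway before and does after, so the clause is triggered.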